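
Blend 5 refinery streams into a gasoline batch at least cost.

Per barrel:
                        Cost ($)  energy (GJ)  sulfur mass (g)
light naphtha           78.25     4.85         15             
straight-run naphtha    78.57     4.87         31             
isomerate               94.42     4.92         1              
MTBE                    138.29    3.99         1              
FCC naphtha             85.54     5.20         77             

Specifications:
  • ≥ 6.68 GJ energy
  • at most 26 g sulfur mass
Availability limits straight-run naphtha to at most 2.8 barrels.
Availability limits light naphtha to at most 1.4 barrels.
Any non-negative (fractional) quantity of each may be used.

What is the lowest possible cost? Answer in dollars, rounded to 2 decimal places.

$107.77

Let x1 = barrels of light naphtha, x2 = barrels of straight-run naphtha, x3 = barrels of isomerate, x4 = barrels of MTBE, x5 = barrels of FCC naphtha.
Minimize 78.25x1 + 78.57x2 + 94.42x3 + 138.29x4 + 85.54x5 subject to:
  4.85x1 + 4.87x2 + 4.92x3 + 3.99x4 + 5.2x5 ≥ 6.68   (energy)
  15x1 + 31x2 + 1x3 + 1x4 + 77x5 ≤ 26   (sulfur mass)
  x2 ≤ 2.8
  x1 ≤ 1.4
  x1, x2, x3, x4, x5 ≥ 0.
At the optimum only light naphtha, straight-run naphtha are positive (isomerate, MTBE, FCC naphtha = 0). Binding constraints: energy and sulfur mass.
That vertex is x1 = 1.04088, x2 = 0.335058.
Cost = 78.25·1.04088 + 78.57·0.335058 = 107.7744.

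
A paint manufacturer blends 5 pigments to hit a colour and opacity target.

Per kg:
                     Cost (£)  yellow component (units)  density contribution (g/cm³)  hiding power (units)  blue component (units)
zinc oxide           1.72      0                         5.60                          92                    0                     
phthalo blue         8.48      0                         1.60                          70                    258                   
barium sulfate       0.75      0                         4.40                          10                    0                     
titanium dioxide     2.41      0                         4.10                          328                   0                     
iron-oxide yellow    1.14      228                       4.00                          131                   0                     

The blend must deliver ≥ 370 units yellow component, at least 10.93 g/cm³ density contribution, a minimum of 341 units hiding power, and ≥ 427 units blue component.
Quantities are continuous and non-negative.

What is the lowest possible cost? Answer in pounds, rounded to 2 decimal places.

£16.22

Let x1 = kg of zinc oxide, x2 = kg of phthalo blue, x3 = kg of barium sulfate, x4 = kg of titanium dioxide, x5 = kg of iron-oxide yellow.
Minimise 1.72x1 + 8.48x2 + 0.75x3 + 2.41x4 + 1.14x5 with:
  228x5 ≥ 370   (yellow component)
  5.6x1 + 1.6x2 + 4.4x3 + 4.1x4 + 4x5 ≥ 10.93   (density contribution)
  92x1 + 70x2 + 10x3 + 328x4 + 131x5 ≥ 341   (hiding power)
  258x2 ≥ 427   (blue component)
  x1, x2, x3, x4, x5 ≥ 0.
At the optimum only phthalo blue, barium sulfate, iron-oxide yellow are positive (zinc oxide, titanium dioxide = 0). Binding constraints: density contribution, hiding power, blue component.
So phthalo blue = 1.655 kg, barium sulfate = 0.3437 kg, iron-oxide yellow = 1.692 kg.
Cost = 8.48·1.655 + 0.75·0.3437 + 1.14·1.692 = 16.2211.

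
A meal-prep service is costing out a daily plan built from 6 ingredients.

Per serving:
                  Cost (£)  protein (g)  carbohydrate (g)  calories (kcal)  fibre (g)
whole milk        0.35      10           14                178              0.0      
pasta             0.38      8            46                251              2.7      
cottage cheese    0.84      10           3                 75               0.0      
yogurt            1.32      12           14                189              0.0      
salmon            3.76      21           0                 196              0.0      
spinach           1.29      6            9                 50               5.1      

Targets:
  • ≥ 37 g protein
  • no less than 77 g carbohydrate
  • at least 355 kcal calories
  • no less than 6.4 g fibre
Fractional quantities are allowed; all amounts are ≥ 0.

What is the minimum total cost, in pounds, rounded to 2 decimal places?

Set it up as a linear program. Let x1 = servings of whole milk, x2 = servings of pasta, x3 = servings of cottage cheese, x4 = servings of yogurt, x5 = servings of salmon, x6 = servings of spinach.
min 0.35x1 + 0.38x2 + 0.84x3 + 1.32x4 + 3.76x5 + 1.29x6 s.t.:
  10x1 + 8x2 + 10x3 + 12x4 + 21x5 + 6x6 ≥ 37   (protein)
  14x1 + 46x2 + 3x3 + 14x4 + 9x6 ≥ 77   (carbohydrate)
  178x1 + 251x2 + 75x3 + 189x4 + 196x5 + 50x6 ≥ 355   (calories)
  2.7x2 + 5.1x6 ≥ 6.4   (fibre)
  x1, x2, x3, x4, x5, x6 ≥ 0.
The minimum-cost mix takes nothing from cottage cheese, yogurt, salmon, spinach — only whole milk, pasta. The protein and fibre requirements are met with equality.
Optimal quantities: whole milk = 1.804 servings, pasta = 2.37 servings.
Hence cost = 0.35·1.804 + 0.38·2.37 = £1.5320.

£1.53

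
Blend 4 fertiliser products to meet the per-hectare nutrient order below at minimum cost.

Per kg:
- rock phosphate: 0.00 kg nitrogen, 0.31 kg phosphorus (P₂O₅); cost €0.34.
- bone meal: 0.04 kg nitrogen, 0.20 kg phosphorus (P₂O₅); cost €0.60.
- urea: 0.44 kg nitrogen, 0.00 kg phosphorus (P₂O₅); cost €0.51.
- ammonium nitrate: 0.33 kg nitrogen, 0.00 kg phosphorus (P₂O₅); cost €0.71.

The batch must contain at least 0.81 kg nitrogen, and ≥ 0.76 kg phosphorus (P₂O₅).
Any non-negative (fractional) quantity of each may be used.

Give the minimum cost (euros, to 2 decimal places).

€1.77

Treat it as an LP. Let x1 = kg of rock phosphate, x2 = kg of bone meal, x3 = kg of urea, x4 = kg of ammonium nitrate.
Minimize 0.34x1 + 0.6x2 + 0.51x3 + 0.71x4 with:
  0.04x2 + 0.44x3 + 0.33x4 ≥ 0.81   (nitrogen)
  0.31x1 + 0.2x2 ≥ 0.76   (phosphorus (P₂O₅))
  x1, x2, x3, x4 ≥ 0.
The cheapest feasible vertex uses only rock phosphate, urea; bone meal, ammonium nitrate are not used. Binding constraints: nitrogen and phosphorus (P₂O₅).
Solving gives x1 = 2.452, x3 = 1.841.
Hence cost = 0.34·2.452 + 0.51·1.841 = €1.7726.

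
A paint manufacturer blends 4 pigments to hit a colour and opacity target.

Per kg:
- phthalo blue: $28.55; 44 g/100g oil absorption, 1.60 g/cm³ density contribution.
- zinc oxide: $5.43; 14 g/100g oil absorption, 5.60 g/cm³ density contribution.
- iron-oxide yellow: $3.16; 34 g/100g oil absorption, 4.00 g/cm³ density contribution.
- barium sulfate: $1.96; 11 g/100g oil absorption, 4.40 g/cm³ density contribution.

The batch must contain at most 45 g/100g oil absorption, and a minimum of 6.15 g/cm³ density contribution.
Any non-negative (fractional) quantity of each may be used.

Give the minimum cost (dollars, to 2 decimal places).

$2.74

Let x1 = kg of phthalo blue, x2 = kg of zinc oxide, x3 = kg of iron-oxide yellow, x4 = kg of barium sulfate.
Minimize 28.55x1 + 5.43x2 + 3.16x3 + 1.96x4 s.t.:
  44x1 + 14x2 + 34x3 + 11x4 ≤ 45   (oil absorption)
  1.6x1 + 5.6x2 + 4x3 + 4.4x4 ≥ 6.15   (density contribution)
  x1, x2, x3, x4 ≥ 0.
The optimal basis is {barium sulfate}; phthalo blue, zinc oxide, iron-oxide yellow drop out. There the density contribution constraint is tight.
That vertex is x4 = 1.398.
Objective = 1.96·1.398 = 2.7401.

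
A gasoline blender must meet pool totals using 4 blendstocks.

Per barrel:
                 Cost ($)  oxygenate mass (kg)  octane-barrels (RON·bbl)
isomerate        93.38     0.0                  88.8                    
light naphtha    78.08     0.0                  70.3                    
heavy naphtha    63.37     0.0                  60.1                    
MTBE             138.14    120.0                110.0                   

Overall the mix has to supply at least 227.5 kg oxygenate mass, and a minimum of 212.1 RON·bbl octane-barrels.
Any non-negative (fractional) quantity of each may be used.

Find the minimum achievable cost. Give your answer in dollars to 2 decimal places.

$265.63

This is a linear program. Let x1 = barrels of isomerate, x2 = barrels of light naphtha, x3 = barrels of heavy naphtha, x4 = barrels of MTBE.
Minimize 93.38x1 + 78.08x2 + 63.37x3 + 138.14x4 s.t.:
  120x4 ≥ 227.5   (oxygenate mass)
  88.8x1 + 70.3x2 + 60.1x3 + 110x4 ≥ 212.1   (octane-barrels)
  x1, x2, x3, x4 ≥ 0.
The minimum-cost mix takes nothing from light naphtha, heavy naphtha — only isomerate, MTBE. The oxygenate mass and octane-barrels requirements are met with equality.
So isomerate = 0.040071 barrels, MTBE = 1.8958 barrels.
Cost = 93.38·0.040071 + 138.14·1.8958 = 265.6276.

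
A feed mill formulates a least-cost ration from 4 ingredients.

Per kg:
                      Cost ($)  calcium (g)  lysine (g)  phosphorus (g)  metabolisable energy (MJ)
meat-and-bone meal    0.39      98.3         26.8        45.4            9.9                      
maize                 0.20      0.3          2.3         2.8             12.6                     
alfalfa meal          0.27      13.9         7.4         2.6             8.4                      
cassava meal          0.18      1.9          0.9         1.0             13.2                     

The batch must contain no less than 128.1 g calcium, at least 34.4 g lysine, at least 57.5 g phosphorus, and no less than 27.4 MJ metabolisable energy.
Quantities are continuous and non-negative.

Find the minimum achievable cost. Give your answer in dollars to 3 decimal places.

$0.700

Let x1 = kg of meat-and-bone meal, x2 = kg of maize, x3 = kg of alfalfa meal, x4 = kg of cassava meal.
Minimise 0.39x1 + 0.2x2 + 0.27x3 + 0.18x4 subject to:
  98.3x1 + 0.3x2 + 13.9x3 + 1.9x4 ≥ 128.1   (calcium)
  26.8x1 + 2.3x2 + 7.4x3 + 0.9x4 ≥ 34.4   (lysine)
  45.4x1 + 2.8x2 + 2.6x3 + 1x4 ≥ 57.5   (phosphorus)
  9.9x1 + 12.6x2 + 8.4x3 + 13.2x4 ≥ 27.4   (metabolisable energy)
  x1, x2, x3, x4 ≥ 0.
The minimum-cost mix takes nothing from maize, alfalfa meal — only meat-and-bone meal, cassava meal. Binding constraints: calcium and metabolisable energy.
Solving gives x1 = 1.2816, x4 = 1.1145.
Cost = 0.39·1.2816 + 0.18·1.1145 = 0.70043.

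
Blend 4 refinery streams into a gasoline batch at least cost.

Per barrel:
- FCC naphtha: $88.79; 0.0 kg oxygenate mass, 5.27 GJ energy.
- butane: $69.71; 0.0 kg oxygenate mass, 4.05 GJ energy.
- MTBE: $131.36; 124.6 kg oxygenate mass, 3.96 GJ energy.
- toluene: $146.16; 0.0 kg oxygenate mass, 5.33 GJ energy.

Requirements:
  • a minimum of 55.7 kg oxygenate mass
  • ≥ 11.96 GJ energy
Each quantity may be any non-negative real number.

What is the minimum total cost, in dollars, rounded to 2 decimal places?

$230.40

Treat it as an LP. Let x1 = barrels of FCC naphtha, x2 = barrels of butane, x3 = barrels of MTBE, x4 = barrels of toluene.
Minimise 88.79x1 + 69.71x2 + 131.36x3 + 146.16x4 s.t.:
  124.6x3 ≥ 55.7   (oxygenate mass)
  5.27x1 + 4.05x2 + 3.96x3 + 5.33x4 ≥ 11.96   (energy)
  x1, x2, x3, x4 ≥ 0.
The cheapest feasible vertex uses only FCC naphtha, MTBE; butane, toluene are not used. The oxygenate mass and energy requirements are met with equality.
That vertex is x1 = 1.9335, x3 = 0.44703.
Hence cost = 88.79·1.9335 + 131.36·0.44703 = $230.3973.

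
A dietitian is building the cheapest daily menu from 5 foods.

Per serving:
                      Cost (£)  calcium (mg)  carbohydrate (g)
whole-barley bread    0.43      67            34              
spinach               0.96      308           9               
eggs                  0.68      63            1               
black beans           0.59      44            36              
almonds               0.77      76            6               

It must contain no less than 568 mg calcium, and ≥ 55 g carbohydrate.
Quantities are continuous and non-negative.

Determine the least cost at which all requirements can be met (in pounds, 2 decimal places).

£2.04

Set it up as a linear program. Let x1 = servings of whole-barley bread, x2 = servings of spinach, x3 = servings of eggs, x4 = servings of black beans, x5 = servings of almonds.
Minimize 0.43x1 + 0.96x2 + 0.68x3 + 0.59x4 + 0.77x5 s.t.:
  67x1 + 308x2 + 63x3 + 44x4 + 76x5 ≥ 568   (calcium)
  34x1 + 9x2 + 1x3 + 36x4 + 6x5 ≥ 55   (carbohydrate)
  x1, x2, x3, x4, x5 ≥ 0.
The optimal basis is {whole-barley bread, spinach}; eggs, black beans, almonds drop out. The calcium and carbohydrate requirements are met with equality.
Optimal quantities: whole-barley bread = 1.199 servings, spinach = 1.583 servings.
Total cost: 0.43·1.199 + 0.96·1.583 = 2.0353.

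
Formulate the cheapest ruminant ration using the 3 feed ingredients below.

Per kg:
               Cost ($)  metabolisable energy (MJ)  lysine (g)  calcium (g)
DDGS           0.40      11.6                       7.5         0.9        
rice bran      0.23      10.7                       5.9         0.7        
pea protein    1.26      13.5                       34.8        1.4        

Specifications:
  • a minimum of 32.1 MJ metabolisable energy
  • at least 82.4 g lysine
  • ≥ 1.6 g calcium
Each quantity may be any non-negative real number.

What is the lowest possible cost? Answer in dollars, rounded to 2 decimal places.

$2.98

Let x1 = kg of DDGS, x2 = kg of rice bran, x3 = kg of pea protein.
Minimise 0.4x1 + 0.23x2 + 1.26x3 subject to:
  11.6x1 + 10.7x2 + 13.5x3 ≥ 32.1   (metabolisable energy)
  7.5x1 + 5.9x2 + 34.8x3 ≥ 82.4   (lysine)
  0.9x1 + 0.7x2 + 1.4x3 ≥ 1.6   (calcium)
  x1, x2, x3 ≥ 0.
The cheapest feasible vertex uses only rice bran, pea protein; DDGS is not used. Binding constraints: metabolisable energy and lysine.
Solving gives x2 = 0.01599, x3 = 2.365.
Objective = 0.23·0.01599 + 1.26·2.365 = 2.9836.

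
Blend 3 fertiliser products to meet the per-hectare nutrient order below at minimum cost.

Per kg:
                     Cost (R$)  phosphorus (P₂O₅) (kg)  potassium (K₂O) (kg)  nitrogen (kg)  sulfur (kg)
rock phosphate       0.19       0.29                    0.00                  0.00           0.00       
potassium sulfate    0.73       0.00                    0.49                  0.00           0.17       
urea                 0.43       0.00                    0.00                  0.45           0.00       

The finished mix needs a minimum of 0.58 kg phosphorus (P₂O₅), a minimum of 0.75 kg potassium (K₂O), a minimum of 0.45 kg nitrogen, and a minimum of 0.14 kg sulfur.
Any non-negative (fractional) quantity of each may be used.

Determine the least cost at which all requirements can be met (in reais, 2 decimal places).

Treat it as an LP. Let x1 = kg of rock phosphate, x2 = kg of potassium sulfate, x3 = kg of urea.
Minimise 0.19x1 + 0.73x2 + 0.43x3 with:
  0.29x1 ≥ 0.58   (phosphorus (P₂O₅))
  0.49x2 ≥ 0.75   (potassium (K₂O))
  0.45x3 ≥ 0.45   (nitrogen)
  0.17x2 ≥ 0.14   (sulfur)
  x1, x2, x3 ≥ 0.
The optimal mix uses every input. There the phosphorus (P₂O₅), potassium (K₂O), nitrogen constraints are tight.
Solving gives x1 = 2, x2 = 1.531, x3 = 1.
Objective = 0.19·2 + 0.73·1.531 + 0.43·1 = 1.9276.

R$1.93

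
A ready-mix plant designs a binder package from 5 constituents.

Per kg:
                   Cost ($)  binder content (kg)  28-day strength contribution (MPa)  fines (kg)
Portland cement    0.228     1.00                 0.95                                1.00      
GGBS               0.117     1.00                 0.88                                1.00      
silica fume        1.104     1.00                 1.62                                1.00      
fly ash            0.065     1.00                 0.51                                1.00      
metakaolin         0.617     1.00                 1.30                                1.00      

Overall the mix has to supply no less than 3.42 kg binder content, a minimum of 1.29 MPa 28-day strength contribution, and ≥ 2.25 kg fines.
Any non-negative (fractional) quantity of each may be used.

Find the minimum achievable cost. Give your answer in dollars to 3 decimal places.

$0.222

Let x1 = kg of Portland cement, x2 = kg of GGBS, x3 = kg of silica fume, x4 = kg of fly ash, x5 = kg of metakaolin.
Minimize 0.228x1 + 0.117x2 + 1.104x3 + 0.065x4 + 0.617x5 s.t.:
  1x1 + 1x2 + 1x3 + 1x4 + 1x5 ≥ 3.42   (binder content)
  0.95x1 + 0.88x2 + 1.62x3 + 0.51x4 + 1.3x5 ≥ 1.29   (28-day strength contribution)
  1x1 + 1x2 + 1x3 + 1x4 + 1x5 ≥ 2.25   (fines)
  x1, x2, x3, x4, x5 ≥ 0.
The optimal basis is {fly ash}; Portland cement, GGBS, silica fume, metakaolin drop out. There the binder content constraint is tight.
Solving gives x4 = 3.42.
Hence cost = 0.065·3.42 = $0.22230.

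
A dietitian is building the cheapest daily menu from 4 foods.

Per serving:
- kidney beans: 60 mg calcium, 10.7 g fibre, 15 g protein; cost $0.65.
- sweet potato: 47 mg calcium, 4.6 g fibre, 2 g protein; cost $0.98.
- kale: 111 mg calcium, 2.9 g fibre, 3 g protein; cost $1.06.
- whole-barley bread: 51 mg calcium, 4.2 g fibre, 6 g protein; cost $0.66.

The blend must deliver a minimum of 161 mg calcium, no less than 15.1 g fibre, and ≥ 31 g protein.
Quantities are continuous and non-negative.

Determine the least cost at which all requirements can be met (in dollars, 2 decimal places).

This is a linear program. Let x1 = servings of kidney beans, x2 = servings of sweet potato, x3 = servings of kale, x4 = servings of whole-barley bread.
Minimise 0.65x1 + 0.98x2 + 1.06x3 + 0.66x4 s.t.:
  60x1 + 47x2 + 111x3 + 51x4 ≥ 161   (calcium)
  10.7x1 + 4.6x2 + 2.9x3 + 4.2x4 ≥ 15.1   (fibre)
  15x1 + 2x2 + 3x3 + 6x4 ≥ 31   (protein)
  x1, x2, x3, x4 ≥ 0.
The optimal basis is {kidney beans, kale}; sweet potato, whole-barley bread drop out. The calcium and protein requirements are met with equality.
Optimal quantities: kidney beans = 1.992 servings, kale = 0.3737 servings.
Cost = 0.65·1.992 + 1.06·0.3737 = 1.6909.

$1.69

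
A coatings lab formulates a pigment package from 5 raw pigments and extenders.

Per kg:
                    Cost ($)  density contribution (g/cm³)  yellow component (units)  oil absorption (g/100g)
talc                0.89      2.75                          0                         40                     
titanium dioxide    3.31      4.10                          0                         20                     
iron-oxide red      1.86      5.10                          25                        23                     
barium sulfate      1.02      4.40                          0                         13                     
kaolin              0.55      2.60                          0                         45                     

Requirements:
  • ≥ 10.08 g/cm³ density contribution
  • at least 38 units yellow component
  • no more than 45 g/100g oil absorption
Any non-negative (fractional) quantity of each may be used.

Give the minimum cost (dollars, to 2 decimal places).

This is a linear program. Let x1 = kg of talc, x2 = kg of titanium dioxide, x3 = kg of iron-oxide red, x4 = kg of barium sulfate, x5 = kg of kaolin.
Minimise 0.89x1 + 3.31x2 + 1.86x3 + 1.02x4 + 0.55x5 s.t.:
  2.75x1 + 4.1x2 + 5.1x3 + 4.4x4 + 2.6x5 ≥ 10.08   (density contribution)
  25x3 ≥ 38   (yellow component)
  40x1 + 20x2 + 23x3 + 13x4 + 45x5 ≤ 45   (oil absorption)
  x1, x2, x3, x4, x5 ≥ 0.
The minimum-cost mix takes nothing from talc, titanium dioxide — only iron-oxide red, barium sulfate, kaolin. Binding constraints: density contribution, yellow component, oil absorption.
Solving gives x3 = 1.52, x4 = 0.479, x5 = 0.08473.
Cost = 1.86·1.52 + 1.02·0.479 + 0.55·0.08473 = 3.3624.

$3.36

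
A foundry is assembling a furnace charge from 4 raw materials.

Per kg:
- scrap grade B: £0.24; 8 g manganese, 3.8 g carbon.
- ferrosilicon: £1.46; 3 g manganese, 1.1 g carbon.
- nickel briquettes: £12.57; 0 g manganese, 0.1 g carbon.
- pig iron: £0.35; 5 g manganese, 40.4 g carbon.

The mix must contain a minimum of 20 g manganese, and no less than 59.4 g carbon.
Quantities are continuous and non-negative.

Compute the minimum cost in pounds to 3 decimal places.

£0.862

Set it up as a linear program. Let x1 = kg of scrap grade B, x2 = kg of ferrosilicon, x3 = kg of nickel briquettes, x4 = kg of pig iron.
min 0.24x1 + 1.46x2 + 12.57x3 + 0.35x4 subject to:
  8x1 + 3x2 + 5x4 ≥ 20   (manganese)
  3.8x1 + 1.1x2 + 0.1x3 + 40.4x4 ≥ 59.4   (carbon)
  x1, x2, x3, x4 ≥ 0.
The minimum-cost mix takes nothing from ferrosilicon, nickel briquettes — only scrap grade B, pig iron. The manganese and carbon requirements are met with equality.
Solving gives x1 = 1.68, x4 = 1.312.
Objective = 0.24·1.68 + 0.35·1.312 = 0.86240.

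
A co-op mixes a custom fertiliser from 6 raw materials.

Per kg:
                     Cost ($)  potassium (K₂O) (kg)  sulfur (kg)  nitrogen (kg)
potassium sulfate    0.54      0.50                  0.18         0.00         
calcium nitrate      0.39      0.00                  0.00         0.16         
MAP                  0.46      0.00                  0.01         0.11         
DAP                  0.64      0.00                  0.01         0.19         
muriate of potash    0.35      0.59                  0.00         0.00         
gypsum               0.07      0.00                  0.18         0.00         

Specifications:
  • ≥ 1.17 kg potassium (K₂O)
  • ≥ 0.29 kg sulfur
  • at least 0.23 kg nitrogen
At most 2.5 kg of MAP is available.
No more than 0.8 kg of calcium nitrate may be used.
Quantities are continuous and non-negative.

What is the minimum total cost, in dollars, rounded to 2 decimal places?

Let x1 = kg of potassium sulfate, x2 = kg of calcium nitrate, x3 = kg of MAP, x4 = kg of DAP, x5 = kg of muriate of potash, x6 = kg of gypsum.
min 0.54x1 + 0.39x2 + 0.46x3 + 0.64x4 + 0.35x5 + 0.07x6 s.t.:
  0.5x1 + 0.59x5 ≥ 1.17   (potassium (K₂O))
  0.18x1 + 0.01x3 + 0.01x4 + 0.18x6 ≥ 0.29   (sulfur)
  0.16x2 + 0.11x3 + 0.19x4 ≥ 0.23   (nitrogen)
  x3 ≤ 2.5
  x2 ≤ 0.8
  x1, x2, x3, x4, x5, x6 ≥ 0.
At the optimum only calcium nitrate, DAP, muriate of potash, gypsum are positive (potassium sulfate, MAP = 0). Binding constraints: potassium (K₂O), sulfur, nitrogen, the calcium nitrate cap.
So calcium nitrate = 0.8 kg, DAP = 0.5368 kg, muriate of potash = 1.983 kg, gypsum = 1.581 kg.
Total cost: 0.39·0.8 + 0.64·0.5368 + 0.35·1.983 + 0.07·1.581 = 1.4603.

$1.46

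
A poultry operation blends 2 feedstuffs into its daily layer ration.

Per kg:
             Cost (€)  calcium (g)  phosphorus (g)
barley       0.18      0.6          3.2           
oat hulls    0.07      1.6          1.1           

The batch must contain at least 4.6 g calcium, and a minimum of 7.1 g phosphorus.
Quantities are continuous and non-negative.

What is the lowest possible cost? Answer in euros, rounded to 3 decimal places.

€0.418

Treat it as an LP. Let x1 = kg of barley, x2 = kg of oat hulls.
min 0.18x1 + 0.07x2 s.t.:
  0.6x1 + 1.6x2 ≥ 4.6   (calcium)
  3.2x1 + 1.1x2 ≥ 7.1   (phosphorus)
  x1, x2 ≥ 0.
Both inputs are positive at the optimum. Binding constraints: calcium and phosphorus.
Solving gives x1 = 1.413, x2 = 2.345.
Hence cost = 0.18·1.413 + 0.07·2.345 = €0.41849.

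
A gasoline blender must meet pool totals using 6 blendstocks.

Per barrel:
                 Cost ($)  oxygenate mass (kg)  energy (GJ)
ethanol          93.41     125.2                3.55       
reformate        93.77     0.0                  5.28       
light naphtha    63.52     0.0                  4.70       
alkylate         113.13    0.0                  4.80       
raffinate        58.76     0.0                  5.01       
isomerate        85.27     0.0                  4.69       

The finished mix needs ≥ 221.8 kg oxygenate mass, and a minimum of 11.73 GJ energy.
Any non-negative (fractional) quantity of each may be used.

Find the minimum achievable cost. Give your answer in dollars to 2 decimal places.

Let x1 = barrels of ethanol, x2 = barrels of reformate, x3 = barrels of light naphtha, x4 = barrels of alkylate, x5 = barrels of raffinate, x6 = barrels of isomerate.
Minimise 93.41x1 + 93.77x2 + 63.52x3 + 113.13x4 + 58.76x5 + 85.27x6 with:
  125.2x1 ≥ 221.8   (oxygenate mass)
  3.55x1 + 5.28x2 + 4.7x3 + 4.8x4 + 5.01x5 + 4.69x6 ≥ 11.73   (energy)
  x1, x2, x3, x4, x5, x6 ≥ 0.
At the optimum only ethanol, raffinate are positive (reformate, light naphtha, alkylate, isomerate = 0). There the oxygenate mass and energy constraints are tight.
That vertex is x1 = 1.7716, x5 = 1.086.
Cost = 93.41·1.7716 + 58.76·1.086 = 229.2985.

$229.30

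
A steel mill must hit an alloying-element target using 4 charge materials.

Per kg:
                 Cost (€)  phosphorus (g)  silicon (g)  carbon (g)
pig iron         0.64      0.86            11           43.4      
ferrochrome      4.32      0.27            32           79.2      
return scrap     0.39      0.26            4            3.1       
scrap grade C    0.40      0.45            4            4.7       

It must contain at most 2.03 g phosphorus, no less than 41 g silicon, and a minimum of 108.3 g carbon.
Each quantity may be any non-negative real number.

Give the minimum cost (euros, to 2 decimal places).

Treat it as an LP. Let x1 = kg of pig iron, x2 = kg of ferrochrome, x3 = kg of return scrap, x4 = kg of scrap grade C.
min 0.64x1 + 4.32x2 + 0.39x3 + 0.4x4 s.t.:
  0.86x1 + 0.27x2 + 0.26x3 + 0.45x4 ≤ 2.03   (phosphorus)
  11x1 + 32x2 + 4x3 + 4x4 ≥ 41   (silicon)
  43.4x1 + 79.2x2 + 3.1x3 + 4.7x4 ≥ 108.3   (carbon)
  x1, x2, x3, x4 ≥ 0.
The minimum-cost mix takes nothing from return scrap, scrap grade C — only pig iron, ferrochrome. The phosphorus and silicon requirements are met with equality.
So pig iron = 2.195 kg, ferrochrome = 0.5267 kg.
Objective = 0.64·2.195 + 4.32·0.5267 = 3.6801.

€3.68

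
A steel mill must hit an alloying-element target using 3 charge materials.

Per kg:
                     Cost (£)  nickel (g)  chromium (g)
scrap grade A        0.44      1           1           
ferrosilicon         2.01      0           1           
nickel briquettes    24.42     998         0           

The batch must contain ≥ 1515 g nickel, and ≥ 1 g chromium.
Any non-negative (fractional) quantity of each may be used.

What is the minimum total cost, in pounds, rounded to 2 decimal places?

Set it up as a linear program. Let x1 = kg of scrap grade A, x2 = kg of ferrosilicon, x3 = kg of nickel briquettes.
min 0.44x1 + 2.01x2 + 24.42x3 subject to:
  1x1 + 998x3 ≥ 1515   (nickel)
  1x1 + 1x2 ≥ 1   (chromium)
  x1, x2, x3 ≥ 0.
At the optimum only scrap grade A, nickel briquettes are positive (ferrosilicon = 0). The nickel and chromium requirements are met with equality.
So scrap grade A = 1 kg, nickel briquettes = 1.517 kg.
Objective = 0.44·1 + 24.42·1.517 = 37.4851.

£37.49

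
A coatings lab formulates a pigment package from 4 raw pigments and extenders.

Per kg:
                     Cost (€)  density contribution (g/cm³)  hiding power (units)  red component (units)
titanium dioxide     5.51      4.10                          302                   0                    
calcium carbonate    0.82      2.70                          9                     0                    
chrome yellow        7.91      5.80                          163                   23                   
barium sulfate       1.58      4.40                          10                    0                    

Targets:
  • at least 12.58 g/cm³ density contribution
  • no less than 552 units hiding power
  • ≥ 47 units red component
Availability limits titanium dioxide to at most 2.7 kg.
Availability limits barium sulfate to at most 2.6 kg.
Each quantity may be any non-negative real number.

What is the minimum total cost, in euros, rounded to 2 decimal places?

Let x1 = kg of titanium dioxide, x2 = kg of calcium carbonate, x3 = kg of chrome yellow, x4 = kg of barium sulfate.
min 5.51x1 + 0.82x2 + 7.91x3 + 1.58x4 subject to:
  4.1x1 + 2.7x2 + 5.8x3 + 4.4x4 ≥ 12.58   (density contribution)
  302x1 + 9x2 + 163x3 + 10x4 ≥ 552   (hiding power)
  23x3 ≥ 47   (red component)
  x1 ≤ 2.7
  x4 ≤ 2.6
  x1, x2, x3, x4 ≥ 0.
The optimal basis is {titanium dioxide, chrome yellow}; calcium carbonate, barium sulfate drop out. There the hiding power and red component constraints are tight.
Optimal quantities: titanium dioxide = 0.72488 kg, chrome yellow = 2.0435 kg.
Cost = 5.51·0.72488 + 7.91·2.0435 = 20.1582.

€20.16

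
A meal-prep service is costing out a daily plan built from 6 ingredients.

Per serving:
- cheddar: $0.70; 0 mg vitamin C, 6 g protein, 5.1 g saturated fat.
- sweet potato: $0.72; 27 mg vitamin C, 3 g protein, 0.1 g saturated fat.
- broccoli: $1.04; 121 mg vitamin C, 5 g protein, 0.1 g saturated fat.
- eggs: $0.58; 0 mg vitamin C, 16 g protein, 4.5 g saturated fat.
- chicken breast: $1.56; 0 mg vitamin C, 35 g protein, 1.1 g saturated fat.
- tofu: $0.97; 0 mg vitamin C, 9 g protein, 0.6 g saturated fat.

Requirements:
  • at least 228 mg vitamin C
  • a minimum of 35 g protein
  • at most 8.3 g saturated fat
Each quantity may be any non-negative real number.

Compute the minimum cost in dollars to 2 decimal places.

Treat it as an LP. Let x1 = servings of cheddar, x2 = servings of sweet potato, x3 = servings of broccoli, x4 = servings of eggs, x5 = servings of chicken breast, x6 = servings of tofu.
Minimise 0.7x1 + 0.72x2 + 1.04x3 + 0.58x4 + 1.56x5 + 0.97x6 subject to:
  27x2 + 121x3 ≥ 228   (vitamin C)
  6x1 + 3x2 + 5x3 + 16x4 + 35x5 + 9x6 ≥ 35   (protein)
  5.1x1 + 0.1x2 + 0.1x3 + 4.5x4 + 1.1x5 + 0.6x6 ≤ 8.3   (saturated fat)
  x1, x2, x3, x4, x5, x6 ≥ 0.
The cheapest feasible vertex uses only broccoli, eggs; cheddar, sweet potato, chicken breast, tofu are not used. The vitamin C and protein requirements are met with equality.
So broccoli = 1.884 servings, eggs = 1.599 servings.
Cost = 1.04·1.884 + 0.58·1.599 = 2.8868.

$2.89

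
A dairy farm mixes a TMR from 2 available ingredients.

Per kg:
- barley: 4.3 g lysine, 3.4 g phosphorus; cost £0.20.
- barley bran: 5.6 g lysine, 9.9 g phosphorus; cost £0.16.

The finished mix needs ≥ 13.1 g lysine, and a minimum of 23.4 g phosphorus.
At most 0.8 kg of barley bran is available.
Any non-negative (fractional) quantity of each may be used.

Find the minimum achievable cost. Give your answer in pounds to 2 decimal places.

Let x1 = kg of barley, x2 = kg of barley bran.
Minimise 0.2x1 + 0.16x2 s.t.:
  4.3x1 + 5.6x2 ≥ 13.1   (lysine)
  3.4x1 + 9.9x2 ≥ 23.4   (phosphorus)
  x2 ≤ 0.8
  x1, x2 ≥ 0.
Both inputs are positive at the optimum. There the phosphorus and the barley bran cap constraints are tight.
Optimal quantities: barley = 4.553 kg, barley bran = 0.8 kg.
Total cost: 0.2·4.553 + 0.16·0.8 = 1.0386.

£1.04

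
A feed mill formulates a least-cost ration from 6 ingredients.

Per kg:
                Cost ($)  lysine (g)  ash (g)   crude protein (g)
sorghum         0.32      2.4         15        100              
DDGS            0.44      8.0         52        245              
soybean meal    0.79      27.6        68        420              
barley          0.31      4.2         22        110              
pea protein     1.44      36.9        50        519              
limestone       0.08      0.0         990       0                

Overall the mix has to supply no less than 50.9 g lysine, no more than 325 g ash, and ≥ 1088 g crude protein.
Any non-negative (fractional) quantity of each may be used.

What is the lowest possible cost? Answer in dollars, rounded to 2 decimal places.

$1.99

Set it up as a linear program. Let x1 = kg of sorghum, x2 = kg of DDGS, x3 = kg of soybean meal, x4 = kg of barley, x5 = kg of pea protein, x6 = kg of limestone.
min 0.32x1 + 0.44x2 + 0.79x3 + 0.31x4 + 1.44x5 + 0.08x6 with:
  2.4x1 + 8x2 + 27.6x3 + 4.2x4 + 36.9x5 ≥ 50.9   (lysine)
  15x1 + 52x2 + 68x3 + 22x4 + 50x5 + 990x6 ≤ 325   (ash)
  100x1 + 245x2 + 420x3 + 110x4 + 519x5 ≥ 1088   (crude protein)
  x1, x2, x3, x4, x5, x6 ≥ 0.
At the optimum only DDGS, soybean meal are positive (sorghum, barley, pea protein, limestone = 0). Binding constraints: lysine and crude protein.
So DDGS = 2.543 kg, soybean meal = 1.107 kg.
Hence cost = 0.44·2.543 + 0.79·1.107 = $1.9935.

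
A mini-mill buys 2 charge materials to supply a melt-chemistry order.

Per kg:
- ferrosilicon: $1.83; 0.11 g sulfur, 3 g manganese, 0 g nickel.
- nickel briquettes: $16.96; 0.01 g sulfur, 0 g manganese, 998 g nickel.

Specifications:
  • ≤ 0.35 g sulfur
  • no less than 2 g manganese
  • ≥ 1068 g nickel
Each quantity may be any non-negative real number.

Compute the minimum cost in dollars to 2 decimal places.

$19.37

Treat it as an LP. Let x1 = kg of ferrosilicon, x2 = kg of nickel briquettes.
min 1.83x1 + 16.96x2 with:
  0.11x1 + 0.01x2 ≤ 0.35   (sulfur)
  3x1 ≥ 2   (manganese)
  998x2 ≥ 1068   (nickel)
  x1, x2 ≥ 0.
Both inputs are positive at the optimum. Binding constraints: manganese and nickel.
Optimal quantities: ferrosilicon = 0.6667 kg, nickel briquettes = 1.07 kg.
Objective = 1.83·0.6667 + 16.96·1.07 = 19.3673.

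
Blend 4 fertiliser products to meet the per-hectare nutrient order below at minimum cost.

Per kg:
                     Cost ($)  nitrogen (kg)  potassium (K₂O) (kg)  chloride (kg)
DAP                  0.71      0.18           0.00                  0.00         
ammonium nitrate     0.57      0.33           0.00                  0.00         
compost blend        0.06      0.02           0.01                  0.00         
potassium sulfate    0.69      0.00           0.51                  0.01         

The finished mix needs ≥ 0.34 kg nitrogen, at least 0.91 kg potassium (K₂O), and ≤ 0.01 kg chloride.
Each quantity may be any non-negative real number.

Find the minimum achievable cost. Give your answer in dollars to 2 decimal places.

$3.09

Let x1 = kg of DAP, x2 = kg of ammonium nitrate, x3 = kg of compost blend, x4 = kg of potassium sulfate.
min 0.71x1 + 0.57x2 + 0.06x3 + 0.69x4 subject to:
  0.18x1 + 0.33x2 + 0.02x3 ≥ 0.34   (nitrogen)
  0.01x3 + 0.51x4 ≥ 0.91   (potassium (K₂O))
  0.01x4 ≤ 0.01   (chloride)
  x1, x2, x3, x4 ≥ 0.
The cheapest feasible vertex uses only compost blend, potassium sulfate; DAP, ammonium nitrate are not used. Binding constraints: potassium (K₂O) and chloride.
Optimal quantities: compost blend = 40 kg, potassium sulfate = 1 kg.
Total cost: 0.06·40 + 0.69·1 = 3.0900.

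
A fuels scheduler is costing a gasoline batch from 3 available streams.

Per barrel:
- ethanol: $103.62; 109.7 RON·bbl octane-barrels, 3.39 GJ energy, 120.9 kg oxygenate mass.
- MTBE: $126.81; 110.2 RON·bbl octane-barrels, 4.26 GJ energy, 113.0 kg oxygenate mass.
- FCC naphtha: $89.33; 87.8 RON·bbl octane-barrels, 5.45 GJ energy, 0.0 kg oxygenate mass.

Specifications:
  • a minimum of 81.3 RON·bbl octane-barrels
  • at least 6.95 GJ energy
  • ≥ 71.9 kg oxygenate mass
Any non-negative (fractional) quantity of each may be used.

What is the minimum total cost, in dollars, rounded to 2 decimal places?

This is a linear program. Let x1 = barrels of ethanol, x2 = barrels of MTBE, x3 = barrels of FCC naphtha.
Minimize 103.62x1 + 126.81x2 + 89.33x3 s.t.:
  109.7x1 + 110.2x2 + 87.8x3 ≥ 81.3   (octane-barrels)
  3.39x1 + 4.26x2 + 5.45x3 ≥ 6.95   (energy)
  120.9x1 + 113x2 ≥ 71.9   (oxygenate mass)
  x1, x2, x3 ≥ 0.
The minimum-cost mix takes nothing from MTBE — only ethanol, FCC naphtha. Binding constraints: energy and oxygenate mass.
Solving gives x1 = 0.5947, x3 = 0.9053.
Total cost: 103.62·0.5947 + 89.33·0.9053 = 142.4933.

$142.49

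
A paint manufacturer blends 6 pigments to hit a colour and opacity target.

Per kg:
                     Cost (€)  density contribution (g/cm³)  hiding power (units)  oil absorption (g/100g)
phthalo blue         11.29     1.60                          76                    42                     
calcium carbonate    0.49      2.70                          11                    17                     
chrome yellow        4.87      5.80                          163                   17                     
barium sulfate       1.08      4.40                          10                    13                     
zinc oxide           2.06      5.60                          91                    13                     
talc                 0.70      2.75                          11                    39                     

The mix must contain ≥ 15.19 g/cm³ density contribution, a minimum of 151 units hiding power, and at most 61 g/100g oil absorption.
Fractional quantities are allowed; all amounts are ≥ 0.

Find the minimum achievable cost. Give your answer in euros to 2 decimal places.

This is a linear program. Let x1 = kg of phthalo blue, x2 = kg of calcium carbonate, x3 = kg of chrome yellow, x4 = kg of barium sulfate, x5 = kg of zinc oxide, x6 = kg of talc.
min 11.29x1 + 0.49x2 + 4.87x3 + 1.08x4 + 2.06x5 + 0.7x6 with:
  1.6x1 + 2.7x2 + 5.8x3 + 4.4x4 + 5.6x5 + 2.75x6 ≥ 15.19   (density contribution)
  76x1 + 11x2 + 163x3 + 10x4 + 91x5 + 11x6 ≥ 151   (hiding power)
  42x1 + 17x2 + 17x3 + 13x4 + 13x5 + 39x6 ≤ 61   (oil absorption)
  x1, x2, x3, x4, x5, x6 ≥ 0.
At the optimum only calcium carbonate, barium sulfate, zinc oxide are positive (phthalo blue, chrome yellow, talc = 0). There the density contribution, hiding power, oil absorption constraints are tight.
So calcium carbonate = 2.315 kg, barium sulfate = 0.3209 kg, zinc oxide = 1.344 kg.
Hence cost = 0.49·2.315 + 1.08·0.3209 + 2.06·1.344 = €4.2496.

€4.25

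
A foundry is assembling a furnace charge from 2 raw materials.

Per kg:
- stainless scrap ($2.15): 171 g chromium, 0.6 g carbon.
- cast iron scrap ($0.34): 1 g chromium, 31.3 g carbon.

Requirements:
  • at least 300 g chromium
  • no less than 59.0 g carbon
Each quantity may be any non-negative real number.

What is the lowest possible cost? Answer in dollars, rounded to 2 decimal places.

$4.38

Let x1 = kg of stainless scrap, x2 = kg of cast iron scrap.
Minimise 2.15x1 + 0.34x2 with:
  171x1 + 1x2 ≥ 300   (chromium)
  0.6x1 + 31.3x2 ≥ 59   (carbon)
  x1, x2 ≥ 0.
Both inputs are positive at the optimum. The chromium and carbon requirements are met with equality.
So stainless scrap = 1.744 kg, cast iron scrap = 1.852 kg.
Hence cost = 2.15·1.744 + 0.34·1.852 = $4.3793.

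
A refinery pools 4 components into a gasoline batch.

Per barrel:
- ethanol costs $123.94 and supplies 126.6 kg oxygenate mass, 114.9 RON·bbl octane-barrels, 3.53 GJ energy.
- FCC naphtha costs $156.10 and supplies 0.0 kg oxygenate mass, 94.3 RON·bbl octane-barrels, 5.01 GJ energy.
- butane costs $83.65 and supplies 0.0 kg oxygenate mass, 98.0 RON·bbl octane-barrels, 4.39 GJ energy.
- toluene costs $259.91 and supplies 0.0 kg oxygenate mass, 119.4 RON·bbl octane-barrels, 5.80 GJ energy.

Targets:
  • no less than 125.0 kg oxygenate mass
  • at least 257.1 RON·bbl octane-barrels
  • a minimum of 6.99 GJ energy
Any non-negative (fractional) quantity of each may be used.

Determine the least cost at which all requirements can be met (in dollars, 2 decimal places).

Set it up as a linear program. Let x1 = barrels of ethanol, x2 = barrels of FCC naphtha, x3 = barrels of butane, x4 = barrels of toluene.
min 123.94x1 + 156.1x2 + 83.65x3 + 259.91x4 s.t.:
  126.6x1 ≥ 125   (oxygenate mass)
  114.9x1 + 94.3x2 + 98x3 + 119.4x4 ≥ 257.1   (octane-barrels)
  3.53x1 + 5.01x2 + 4.39x3 + 5.8x4 ≥ 6.99   (energy)
  x1, x2, x3, x4 ≥ 0.
The minimum-cost mix takes nothing from FCC naphtha, toluene — only ethanol, butane. The oxygenate mass and octane-barrels requirements are met with equality.
Optimal quantities: ethanol = 0.98736 barrels, butane = 1.4658 barrels.
Objective = 123.94·0.98736 + 83.65·1.4658 = 244.9876.

$244.99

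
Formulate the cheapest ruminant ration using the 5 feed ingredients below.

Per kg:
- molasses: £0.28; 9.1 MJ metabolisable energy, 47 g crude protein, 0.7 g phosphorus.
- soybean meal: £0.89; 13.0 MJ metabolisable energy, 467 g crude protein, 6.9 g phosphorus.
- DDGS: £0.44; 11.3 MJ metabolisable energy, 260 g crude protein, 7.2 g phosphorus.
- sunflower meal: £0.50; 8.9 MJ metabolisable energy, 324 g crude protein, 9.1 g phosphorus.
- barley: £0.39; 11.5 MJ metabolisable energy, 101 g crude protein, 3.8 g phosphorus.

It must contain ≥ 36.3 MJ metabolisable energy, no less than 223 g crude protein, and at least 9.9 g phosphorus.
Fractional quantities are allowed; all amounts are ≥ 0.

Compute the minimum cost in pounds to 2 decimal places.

£1.21

Treat it as an LP. Let x1 = kg of molasses, x2 = kg of soybean meal, x3 = kg of DDGS, x4 = kg of sunflower meal, x5 = kg of barley.
Minimise 0.28x1 + 0.89x2 + 0.44x3 + 0.5x4 + 0.39x5 s.t.:
  9.1x1 + 13x2 + 11.3x3 + 8.9x4 + 11.5x5 ≥ 36.3   (metabolisable energy)
  47x1 + 467x2 + 260x3 + 324x4 + 101x5 ≥ 223   (crude protein)
  0.7x1 + 6.9x2 + 7.2x3 + 9.1x4 + 3.8x5 ≥ 9.9   (phosphorus)
  x1, x2, x3, x4, x5 ≥ 0.
The cheapest feasible vertex uses only molasses, barley; soybean meal, DDGS, sunflower meal are not used. Binding constraints: metabolisable energy and phosphorus.
So molasses = 0.908 kg, barley = 2.438 kg.
Cost = 0.28·0.908 + 0.39·2.438 = 1.2051.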